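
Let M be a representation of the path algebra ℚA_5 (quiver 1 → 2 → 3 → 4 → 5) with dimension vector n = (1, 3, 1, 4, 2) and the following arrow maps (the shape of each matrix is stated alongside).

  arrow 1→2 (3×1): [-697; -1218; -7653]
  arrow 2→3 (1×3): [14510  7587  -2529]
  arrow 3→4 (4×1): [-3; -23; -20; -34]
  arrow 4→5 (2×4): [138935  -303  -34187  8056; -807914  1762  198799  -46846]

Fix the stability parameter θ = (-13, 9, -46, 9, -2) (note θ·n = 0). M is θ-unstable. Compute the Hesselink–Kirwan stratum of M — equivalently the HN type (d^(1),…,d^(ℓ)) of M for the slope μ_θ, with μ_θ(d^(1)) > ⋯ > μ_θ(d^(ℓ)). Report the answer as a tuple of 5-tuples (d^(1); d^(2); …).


Barcode: M ≅ I[1,4], I[2,2]^2, I[4,4], I[4,5]^2. HN layers by μ_θ (3 steps, strictly decreasing):
  μ^(1)=9; μ^(2)=7/2; μ^(3)=-50/3

((0, 2, 0, 2, 0); (0, 0, 0, 2, 2); (1, 1, 1, 0, 0))


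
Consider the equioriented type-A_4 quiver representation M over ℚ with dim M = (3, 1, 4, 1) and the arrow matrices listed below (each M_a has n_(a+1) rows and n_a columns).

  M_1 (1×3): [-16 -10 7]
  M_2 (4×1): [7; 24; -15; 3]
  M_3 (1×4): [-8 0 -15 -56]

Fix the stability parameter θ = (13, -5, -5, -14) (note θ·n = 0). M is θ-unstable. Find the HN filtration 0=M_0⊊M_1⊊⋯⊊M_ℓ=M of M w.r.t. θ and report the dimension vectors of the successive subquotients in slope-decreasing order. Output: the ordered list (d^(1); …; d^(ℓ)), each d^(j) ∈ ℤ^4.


Interval decomposition of M: I[1,1]^2, I[1,4], I[3,3]^3.
HN type (ℓ=3): μ^(1)=13; μ^(2)=-11/4; μ^(3)=-5

((2, 0, 0, 0); (1, 1, 1, 1); (0, 0, 3, 0))


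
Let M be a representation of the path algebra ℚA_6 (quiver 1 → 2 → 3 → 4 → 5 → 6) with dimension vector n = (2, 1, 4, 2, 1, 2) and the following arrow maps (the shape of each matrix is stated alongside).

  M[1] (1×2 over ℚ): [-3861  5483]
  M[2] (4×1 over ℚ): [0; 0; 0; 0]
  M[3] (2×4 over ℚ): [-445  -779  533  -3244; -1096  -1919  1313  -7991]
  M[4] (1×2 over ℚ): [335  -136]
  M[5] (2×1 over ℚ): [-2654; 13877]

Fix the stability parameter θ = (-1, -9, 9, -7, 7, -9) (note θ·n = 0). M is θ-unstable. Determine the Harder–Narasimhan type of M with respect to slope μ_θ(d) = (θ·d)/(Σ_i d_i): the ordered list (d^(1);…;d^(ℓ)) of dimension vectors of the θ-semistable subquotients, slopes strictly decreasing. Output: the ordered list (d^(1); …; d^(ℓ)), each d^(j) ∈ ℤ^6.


Via rank(M_{q-1}∘⋯∘M_p): M ≅ I[1,1], I[1,2], I[3,3]^2, I[3,4], I[3,6], I[6,6].
μ_θ-semistable layers: μ^(1)=9; μ^(2)=1; μ^(3)=0; μ^(4)=-1; μ^(5)=-5; μ^(6)=-9

((0, 0, 2, 0, 0, 0); (0, 0, 1, 1, 0, 0); (0, 0, 1, 1, 1, 1); (1, 0, 0, 0, 0, 0); (1, 1, 0, 0, 0, 0); (0, 0, 0, 0, 0, 1))


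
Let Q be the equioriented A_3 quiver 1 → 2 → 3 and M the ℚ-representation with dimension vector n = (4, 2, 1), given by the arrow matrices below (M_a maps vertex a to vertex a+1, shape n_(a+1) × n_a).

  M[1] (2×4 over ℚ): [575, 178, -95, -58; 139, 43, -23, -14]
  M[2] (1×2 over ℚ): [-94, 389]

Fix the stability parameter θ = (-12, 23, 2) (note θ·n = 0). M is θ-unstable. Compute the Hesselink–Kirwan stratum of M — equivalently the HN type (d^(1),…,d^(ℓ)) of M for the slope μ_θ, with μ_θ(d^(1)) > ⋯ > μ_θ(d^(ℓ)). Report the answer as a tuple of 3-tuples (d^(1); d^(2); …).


Barcode: M ≅ I[1,1]^2, I[1,2], I[1,3]. HN layers by μ_θ (3 steps, strictly decreasing):
  μ^(1)=23; μ^(2)=25/2; μ^(3)=-12

((0, 1, 0); (0, 1, 1); (4, 0, 0))


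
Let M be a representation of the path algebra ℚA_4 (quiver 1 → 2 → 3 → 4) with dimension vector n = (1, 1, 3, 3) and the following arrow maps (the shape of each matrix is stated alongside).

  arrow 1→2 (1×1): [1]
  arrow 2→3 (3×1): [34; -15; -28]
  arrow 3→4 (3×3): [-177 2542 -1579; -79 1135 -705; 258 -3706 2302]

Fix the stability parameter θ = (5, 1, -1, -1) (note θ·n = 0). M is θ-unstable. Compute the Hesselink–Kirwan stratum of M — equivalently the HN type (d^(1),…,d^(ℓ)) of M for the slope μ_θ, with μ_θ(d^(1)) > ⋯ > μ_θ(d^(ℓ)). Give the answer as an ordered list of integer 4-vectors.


Barcode: M ≅ I[1,4], I[3,3], I[3,4], I[4,4]. HN layers by μ_θ (2 steps, strictly decreasing):
  μ^(1)=1; μ^(2)=-1

((1, 1, 1, 1); (0, 0, 2, 2))


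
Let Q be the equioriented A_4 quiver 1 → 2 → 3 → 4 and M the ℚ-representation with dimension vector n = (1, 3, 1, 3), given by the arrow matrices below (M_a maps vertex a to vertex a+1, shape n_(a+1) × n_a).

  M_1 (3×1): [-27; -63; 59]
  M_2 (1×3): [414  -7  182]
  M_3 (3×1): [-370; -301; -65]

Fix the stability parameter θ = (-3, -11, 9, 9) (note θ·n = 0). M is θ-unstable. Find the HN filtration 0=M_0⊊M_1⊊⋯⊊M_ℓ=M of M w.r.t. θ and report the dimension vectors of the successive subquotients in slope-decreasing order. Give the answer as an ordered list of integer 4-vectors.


Interval decomposition of M: I[1,4], I[2,2]^2, I[4,4]^2.
HN type (ℓ=3): μ^(1)=9; μ^(2)=-7; μ^(3)=-11

((0, 0, 1, 3); (1, 1, 0, 0); (0, 2, 0, 0))


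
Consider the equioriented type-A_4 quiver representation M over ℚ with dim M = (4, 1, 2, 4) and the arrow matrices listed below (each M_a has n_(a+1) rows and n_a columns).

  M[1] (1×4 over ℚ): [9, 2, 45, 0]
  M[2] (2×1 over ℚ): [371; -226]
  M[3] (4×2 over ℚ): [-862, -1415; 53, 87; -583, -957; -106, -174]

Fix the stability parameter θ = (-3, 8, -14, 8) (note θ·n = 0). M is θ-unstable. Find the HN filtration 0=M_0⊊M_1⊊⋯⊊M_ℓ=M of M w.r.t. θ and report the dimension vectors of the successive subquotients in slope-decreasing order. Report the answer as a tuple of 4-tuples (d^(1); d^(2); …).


Interval decomposition of M: I[1,1]^3, I[1,4], I[3,4], I[4,4]^2.
HN type (ℓ=3): μ^(1)=8; μ^(2)=-3; μ^(3)=-14

((0, 0, 0, 4); (4, 1, 1, 0); (0, 0, 1, 0))


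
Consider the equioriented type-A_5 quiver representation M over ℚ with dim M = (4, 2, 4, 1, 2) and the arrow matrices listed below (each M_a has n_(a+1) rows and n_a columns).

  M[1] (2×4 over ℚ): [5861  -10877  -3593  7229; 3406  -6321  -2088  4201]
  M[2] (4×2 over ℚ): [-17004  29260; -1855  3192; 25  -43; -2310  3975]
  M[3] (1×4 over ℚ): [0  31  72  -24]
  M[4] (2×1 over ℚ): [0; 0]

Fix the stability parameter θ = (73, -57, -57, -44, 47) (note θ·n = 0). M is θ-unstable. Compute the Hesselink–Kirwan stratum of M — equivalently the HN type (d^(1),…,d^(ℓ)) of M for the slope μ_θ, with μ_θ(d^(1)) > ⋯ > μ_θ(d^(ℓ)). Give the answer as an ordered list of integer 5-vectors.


Interval decomposition of M: I[1,1]^2, I[1,3], I[1,4], I[3,3]^2, I[5,5]^2.
HN type (ℓ=5): μ^(1)=73; μ^(2)=47; μ^(3)=-41/3; μ^(4)=-85/4; μ^(5)=-57

((2, 0, 0, 0, 0); (0, 0, 0, 0, 2); (1, 1, 1, 0, 0); (1, 1, 1, 1, 0); (0, 0, 2, 0, 0))


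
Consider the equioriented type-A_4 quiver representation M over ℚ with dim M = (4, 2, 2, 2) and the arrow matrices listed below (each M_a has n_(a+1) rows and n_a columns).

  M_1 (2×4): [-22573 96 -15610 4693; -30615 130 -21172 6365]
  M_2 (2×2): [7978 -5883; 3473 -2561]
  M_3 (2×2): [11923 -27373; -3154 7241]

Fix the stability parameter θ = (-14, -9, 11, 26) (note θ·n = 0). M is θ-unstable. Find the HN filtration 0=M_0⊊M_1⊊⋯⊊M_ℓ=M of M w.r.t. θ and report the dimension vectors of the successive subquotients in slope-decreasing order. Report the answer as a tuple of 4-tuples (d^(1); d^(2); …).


Interval decomposition of M: I[1,1]^2, I[1,4]^2.
HN type (ℓ=4): μ^(1)=26; μ^(2)=11; μ^(3)=-9; μ^(4)=-14

((0, 0, 0, 2); (0, 0, 2, 0); (0, 2, 0, 0); (4, 0, 0, 0))


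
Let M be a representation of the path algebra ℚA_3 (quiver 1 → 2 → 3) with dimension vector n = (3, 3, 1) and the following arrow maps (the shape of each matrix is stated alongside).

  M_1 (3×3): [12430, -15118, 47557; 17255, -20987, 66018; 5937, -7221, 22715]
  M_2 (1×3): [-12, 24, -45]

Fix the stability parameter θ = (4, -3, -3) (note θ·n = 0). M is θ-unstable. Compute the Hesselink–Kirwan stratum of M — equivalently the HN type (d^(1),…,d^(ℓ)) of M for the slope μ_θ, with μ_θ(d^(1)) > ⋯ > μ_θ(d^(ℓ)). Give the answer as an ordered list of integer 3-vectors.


Barcode: M ≅ I[1,1], I[1,2], I[1,3], I[2,2]. HN layers by μ_θ (4 steps, strictly decreasing):
  μ^(1)=4; μ^(2)=1/2; μ^(3)=-2/3; μ^(4)=-3

((1, 0, 0); (1, 1, 0); (1, 1, 1); (0, 1, 0))


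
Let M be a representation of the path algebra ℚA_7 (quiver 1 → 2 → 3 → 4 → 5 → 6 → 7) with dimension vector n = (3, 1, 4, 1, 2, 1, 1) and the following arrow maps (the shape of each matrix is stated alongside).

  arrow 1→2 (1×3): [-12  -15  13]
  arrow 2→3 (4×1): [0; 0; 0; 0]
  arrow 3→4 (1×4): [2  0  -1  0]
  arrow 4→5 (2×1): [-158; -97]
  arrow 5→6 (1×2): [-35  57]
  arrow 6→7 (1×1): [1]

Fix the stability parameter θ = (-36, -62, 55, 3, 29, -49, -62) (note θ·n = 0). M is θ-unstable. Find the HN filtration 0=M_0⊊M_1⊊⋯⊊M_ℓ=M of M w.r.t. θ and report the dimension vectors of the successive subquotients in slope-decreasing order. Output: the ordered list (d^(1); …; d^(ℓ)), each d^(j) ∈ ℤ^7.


Barcode: M ≅ I[1,1]^2, I[1,2], I[3,3]^3, I[3,7], I[5,5]. HN layers by μ_θ (5 steps, strictly decreasing):
  μ^(1)=55; μ^(2)=29; μ^(3)=-24/5; μ^(4)=-36; μ^(5)=-49

((0, 0, 3, 0, 0, 0, 0); (0, 0, 0, 0, 1, 0, 0); (0, 0, 1, 1, 1, 1, 1); (2, 0, 0, 0, 0, 0, 0); (1, 1, 0, 0, 0, 0, 0))


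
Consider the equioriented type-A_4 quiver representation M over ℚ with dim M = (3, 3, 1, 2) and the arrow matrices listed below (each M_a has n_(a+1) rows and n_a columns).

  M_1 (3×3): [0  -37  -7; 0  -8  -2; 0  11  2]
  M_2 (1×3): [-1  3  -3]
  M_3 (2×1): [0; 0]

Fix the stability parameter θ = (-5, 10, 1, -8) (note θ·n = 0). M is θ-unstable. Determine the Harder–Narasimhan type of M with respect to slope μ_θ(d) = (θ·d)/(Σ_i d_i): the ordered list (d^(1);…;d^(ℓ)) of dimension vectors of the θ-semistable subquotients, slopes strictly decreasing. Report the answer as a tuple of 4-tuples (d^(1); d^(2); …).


Barcode: M ≅ I[1,1], I[1,2], I[1,3], I[2,2], I[4,4]^2. HN layers by μ_θ (4 steps, strictly decreasing):
  μ^(1)=10; μ^(2)=11/2; μ^(3)=-5; μ^(4)=-8

((0, 2, 0, 0); (0, 1, 1, 0); (3, 0, 0, 0); (0, 0, 0, 2))


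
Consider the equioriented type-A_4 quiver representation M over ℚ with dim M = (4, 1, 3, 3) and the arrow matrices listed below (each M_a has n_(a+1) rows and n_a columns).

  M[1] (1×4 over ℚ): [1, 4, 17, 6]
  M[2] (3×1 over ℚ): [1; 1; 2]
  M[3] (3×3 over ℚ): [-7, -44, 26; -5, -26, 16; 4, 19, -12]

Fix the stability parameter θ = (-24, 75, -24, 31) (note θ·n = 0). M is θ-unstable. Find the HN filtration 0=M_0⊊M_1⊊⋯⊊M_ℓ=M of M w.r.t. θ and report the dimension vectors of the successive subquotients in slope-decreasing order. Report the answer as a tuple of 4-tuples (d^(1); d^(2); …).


Interval decomposition of M: I[1,1]^3, I[1,4], I[3,4]^2.
HN type (ℓ=3): μ^(1)=31; μ^(2)=51/2; μ^(3)=-24

((0, 0, 0, 3); (0, 1, 1, 0); (4, 0, 2, 0))


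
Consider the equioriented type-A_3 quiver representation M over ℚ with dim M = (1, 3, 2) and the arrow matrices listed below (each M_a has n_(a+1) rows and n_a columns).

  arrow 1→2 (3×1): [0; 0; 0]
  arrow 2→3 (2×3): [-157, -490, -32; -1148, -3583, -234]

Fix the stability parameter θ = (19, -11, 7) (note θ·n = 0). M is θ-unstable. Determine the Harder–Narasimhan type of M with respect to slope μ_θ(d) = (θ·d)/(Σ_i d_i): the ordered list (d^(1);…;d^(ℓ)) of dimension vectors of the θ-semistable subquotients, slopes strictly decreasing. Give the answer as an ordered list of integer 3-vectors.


Barcode: M ≅ I[1,1], I[2,2], I[2,3]^2. HN layers by μ_θ (3 steps, strictly decreasing):
  μ^(1)=19; μ^(2)=7; μ^(3)=-11

((1, 0, 0); (0, 0, 2); (0, 3, 0))


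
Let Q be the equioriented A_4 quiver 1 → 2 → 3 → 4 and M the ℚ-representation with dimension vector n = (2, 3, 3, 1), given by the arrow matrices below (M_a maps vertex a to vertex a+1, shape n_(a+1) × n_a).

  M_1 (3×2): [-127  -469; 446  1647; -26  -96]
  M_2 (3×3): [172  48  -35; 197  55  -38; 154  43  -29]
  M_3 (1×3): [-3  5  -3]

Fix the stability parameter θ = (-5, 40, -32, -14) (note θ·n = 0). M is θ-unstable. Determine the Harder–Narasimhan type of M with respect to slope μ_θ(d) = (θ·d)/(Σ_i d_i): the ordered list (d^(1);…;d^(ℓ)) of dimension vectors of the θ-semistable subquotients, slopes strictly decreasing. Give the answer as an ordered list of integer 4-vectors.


Barcode: M ≅ I[1,3], I[1,4], I[2,3]. HN layers by μ_θ (3 steps, strictly decreasing):
  μ^(1)=4; μ^(2)=-2; μ^(3)=-5

((0, 2, 2, 0); (0, 1, 1, 1); (2, 0, 0, 0))


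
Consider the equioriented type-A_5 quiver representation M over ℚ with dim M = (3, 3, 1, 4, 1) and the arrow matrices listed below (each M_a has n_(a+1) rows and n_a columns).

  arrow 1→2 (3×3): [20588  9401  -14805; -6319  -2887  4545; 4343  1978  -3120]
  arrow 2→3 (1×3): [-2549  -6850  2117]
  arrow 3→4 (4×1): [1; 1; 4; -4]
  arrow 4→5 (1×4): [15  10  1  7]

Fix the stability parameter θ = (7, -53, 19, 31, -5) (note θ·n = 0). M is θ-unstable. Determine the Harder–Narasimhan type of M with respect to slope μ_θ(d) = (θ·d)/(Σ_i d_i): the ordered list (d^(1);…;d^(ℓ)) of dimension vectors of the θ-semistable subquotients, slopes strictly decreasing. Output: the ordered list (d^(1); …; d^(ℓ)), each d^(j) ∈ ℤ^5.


Interval decomposition of M: I[1,1], I[1,2], I[1,5], I[2,2], I[4,4]^3.
HN type (ℓ=5): μ^(1)=31; μ^(2)=15; μ^(3)=7; μ^(4)=-23; μ^(5)=-53

((0, 0, 0, 3, 0); (0, 0, 1, 1, 1); (1, 0, 0, 0, 0); (2, 2, 0, 0, 0); (0, 1, 0, 0, 0))


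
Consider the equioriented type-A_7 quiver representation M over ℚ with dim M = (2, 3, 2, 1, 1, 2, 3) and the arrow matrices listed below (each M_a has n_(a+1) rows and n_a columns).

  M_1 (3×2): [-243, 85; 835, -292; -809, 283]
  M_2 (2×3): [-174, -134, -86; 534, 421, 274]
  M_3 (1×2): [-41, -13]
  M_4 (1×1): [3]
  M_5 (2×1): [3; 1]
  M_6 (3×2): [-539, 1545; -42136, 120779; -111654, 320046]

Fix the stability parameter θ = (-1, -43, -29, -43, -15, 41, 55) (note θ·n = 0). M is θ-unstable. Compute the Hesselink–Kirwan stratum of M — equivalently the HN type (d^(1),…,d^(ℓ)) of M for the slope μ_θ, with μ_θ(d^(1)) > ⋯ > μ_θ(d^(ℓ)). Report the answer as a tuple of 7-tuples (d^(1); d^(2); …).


Interval decomposition of M: I[1,2], I[1,7], I[2,3], I[6,7], I[7,7].
HN type (ℓ=6): μ^(1)=55; μ^(2)=41; μ^(3)=-15; μ^(4)=-22; μ^(5)=-29; μ^(6)=-43

((0, 0, 0, 0, 0, 0, 3); (0, 0, 0, 0, 0, 2, 0); (0, 0, 0, 0, 1, 0, 0); (1, 1, 0, 0, 0, 0, 0); (1, 1, 2, 1, 0, 0, 0); (0, 1, 0, 0, 0, 0, 0))


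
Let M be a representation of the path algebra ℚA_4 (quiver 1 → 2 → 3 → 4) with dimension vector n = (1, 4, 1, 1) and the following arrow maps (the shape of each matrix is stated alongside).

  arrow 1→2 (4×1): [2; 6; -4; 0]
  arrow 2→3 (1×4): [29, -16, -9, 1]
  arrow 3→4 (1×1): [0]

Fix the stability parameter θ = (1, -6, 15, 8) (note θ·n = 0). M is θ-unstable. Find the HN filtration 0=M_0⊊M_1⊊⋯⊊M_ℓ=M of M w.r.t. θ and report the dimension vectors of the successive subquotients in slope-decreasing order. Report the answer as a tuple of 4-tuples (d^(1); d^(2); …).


Barcode: M ≅ I[1,3], I[2,2]^3, I[4,4]. HN layers by μ_θ (4 steps, strictly decreasing):
  μ^(1)=15; μ^(2)=8; μ^(3)=-5/2; μ^(4)=-6

((0, 0, 1, 0); (0, 0, 0, 1); (1, 1, 0, 0); (0, 3, 0, 0))


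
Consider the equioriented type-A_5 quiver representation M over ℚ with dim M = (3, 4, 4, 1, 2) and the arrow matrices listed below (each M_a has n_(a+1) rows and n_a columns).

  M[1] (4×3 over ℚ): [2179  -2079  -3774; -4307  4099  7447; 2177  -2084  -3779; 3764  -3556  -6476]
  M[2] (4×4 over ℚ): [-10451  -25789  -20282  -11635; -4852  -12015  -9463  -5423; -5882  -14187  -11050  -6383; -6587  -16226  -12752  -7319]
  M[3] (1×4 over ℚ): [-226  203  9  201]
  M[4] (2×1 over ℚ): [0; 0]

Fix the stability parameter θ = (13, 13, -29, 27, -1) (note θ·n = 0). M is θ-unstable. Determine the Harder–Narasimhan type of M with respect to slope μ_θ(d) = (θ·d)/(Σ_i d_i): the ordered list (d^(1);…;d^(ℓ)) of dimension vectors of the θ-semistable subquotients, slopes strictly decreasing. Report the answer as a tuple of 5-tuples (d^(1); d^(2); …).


Barcode: M ≅ I[1,3]^2, I[1,4], I[2,3], I[5,5]^2. HN layers by μ_θ (3 steps, strictly decreasing):
  μ^(1)=27; μ^(2)=-1; μ^(3)=-8

((0, 0, 0, 1, 0); (3, 3, 3, 0, 2); (0, 1, 1, 0, 0))


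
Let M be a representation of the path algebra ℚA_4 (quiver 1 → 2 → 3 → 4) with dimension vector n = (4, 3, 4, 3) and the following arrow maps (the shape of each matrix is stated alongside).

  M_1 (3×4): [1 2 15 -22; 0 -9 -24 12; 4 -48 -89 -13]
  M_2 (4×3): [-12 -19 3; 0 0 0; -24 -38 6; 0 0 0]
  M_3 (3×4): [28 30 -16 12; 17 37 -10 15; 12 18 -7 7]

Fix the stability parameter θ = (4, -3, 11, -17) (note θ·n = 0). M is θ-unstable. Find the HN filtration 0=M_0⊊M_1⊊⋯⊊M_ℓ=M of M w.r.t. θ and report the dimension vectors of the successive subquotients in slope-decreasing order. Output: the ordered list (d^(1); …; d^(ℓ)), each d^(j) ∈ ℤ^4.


Interval decomposition of M: I[1,1], I[1,2]^2, I[1,4], I[3,3], I[3,4]^2.
HN type (ℓ=5): μ^(1)=11; μ^(2)=4; μ^(3)=1/2; μ^(4)=-5/4; μ^(5)=-3

((0, 0, 1, 0); (1, 0, 0, 0); (2, 2, 0, 0); (1, 1, 1, 1); (0, 0, 2, 2))


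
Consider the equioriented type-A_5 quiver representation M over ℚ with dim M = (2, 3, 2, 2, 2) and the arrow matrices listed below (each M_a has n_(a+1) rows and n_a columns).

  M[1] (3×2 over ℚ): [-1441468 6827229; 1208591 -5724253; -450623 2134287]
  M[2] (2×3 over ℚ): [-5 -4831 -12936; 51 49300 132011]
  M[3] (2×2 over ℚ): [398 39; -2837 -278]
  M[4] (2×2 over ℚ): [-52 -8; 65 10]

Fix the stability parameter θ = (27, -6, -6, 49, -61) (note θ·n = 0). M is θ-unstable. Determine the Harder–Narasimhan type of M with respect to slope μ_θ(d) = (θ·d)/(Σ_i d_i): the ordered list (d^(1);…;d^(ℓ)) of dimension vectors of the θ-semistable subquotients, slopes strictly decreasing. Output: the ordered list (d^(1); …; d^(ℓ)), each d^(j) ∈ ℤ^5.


Barcode: M ≅ I[1,4], I[1,5], I[2,2], I[5,5]. HN layers by μ_θ (5 steps, strictly decreasing):
  μ^(1)=49; μ^(2)=5; μ^(3)=3/5; μ^(4)=-6; μ^(5)=-61

((0, 0, 0, 1, 0); (1, 1, 1, 0, 0); (1, 1, 1, 1, 1); (0, 1, 0, 0, 0); (0, 0, 0, 0, 1))


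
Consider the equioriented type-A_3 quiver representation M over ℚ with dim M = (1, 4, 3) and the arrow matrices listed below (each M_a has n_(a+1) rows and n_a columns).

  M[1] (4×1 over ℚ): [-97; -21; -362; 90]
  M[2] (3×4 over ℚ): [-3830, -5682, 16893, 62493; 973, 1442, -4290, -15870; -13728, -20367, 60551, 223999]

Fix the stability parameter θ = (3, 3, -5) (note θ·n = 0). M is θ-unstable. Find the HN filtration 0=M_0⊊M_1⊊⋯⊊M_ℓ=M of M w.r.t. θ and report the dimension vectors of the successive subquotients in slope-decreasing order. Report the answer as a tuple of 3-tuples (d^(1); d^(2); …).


Barcode: M ≅ I[1,3], I[2,2], I[2,3]^2. HN layers by μ_θ (3 steps, strictly decreasing):
  μ^(1)=3; μ^(2)=1/3; μ^(3)=-1

((0, 1, 0); (1, 1, 1); (0, 2, 2))


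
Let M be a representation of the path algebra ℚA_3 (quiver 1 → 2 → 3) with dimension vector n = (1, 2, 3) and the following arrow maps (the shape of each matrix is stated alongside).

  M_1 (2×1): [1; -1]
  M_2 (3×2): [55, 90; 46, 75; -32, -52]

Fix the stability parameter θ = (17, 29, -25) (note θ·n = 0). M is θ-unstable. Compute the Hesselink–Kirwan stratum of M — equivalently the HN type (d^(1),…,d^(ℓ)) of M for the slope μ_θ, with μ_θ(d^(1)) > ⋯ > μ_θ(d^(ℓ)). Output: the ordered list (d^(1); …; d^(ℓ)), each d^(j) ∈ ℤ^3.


Barcode: M ≅ I[1,3], I[2,3], I[3,3]. HN layers by μ_θ (3 steps, strictly decreasing):
  μ^(1)=7; μ^(2)=2; μ^(3)=-25

((1, 1, 1); (0, 1, 1); (0, 0, 1))


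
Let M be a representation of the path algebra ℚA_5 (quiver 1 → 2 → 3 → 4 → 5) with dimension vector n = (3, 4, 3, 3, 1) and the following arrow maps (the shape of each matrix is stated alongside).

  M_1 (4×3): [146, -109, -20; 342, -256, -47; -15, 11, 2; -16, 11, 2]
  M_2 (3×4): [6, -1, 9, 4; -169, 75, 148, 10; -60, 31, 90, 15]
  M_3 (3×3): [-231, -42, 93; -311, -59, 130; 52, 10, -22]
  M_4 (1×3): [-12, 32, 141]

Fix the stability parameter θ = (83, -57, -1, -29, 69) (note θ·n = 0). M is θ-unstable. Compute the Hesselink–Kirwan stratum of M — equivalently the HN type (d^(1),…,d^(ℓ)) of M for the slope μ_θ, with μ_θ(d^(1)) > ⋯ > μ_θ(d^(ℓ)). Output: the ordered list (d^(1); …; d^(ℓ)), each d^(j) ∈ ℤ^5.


Via rank(M_{q-1}∘⋯∘M_p): M ≅ I[1,3], I[1,4], I[1,5], I[2,2], I[4,4].
μ_θ-semistable layers: μ^(1)=69; μ^(2)=25/3; μ^(3)=-1; μ^(4)=-29; μ^(5)=-57

((0, 0, 0, 0, 1); (1, 1, 1, 0, 0); (2, 2, 2, 2, 0); (0, 0, 0, 1, 0); (0, 1, 0, 0, 0))


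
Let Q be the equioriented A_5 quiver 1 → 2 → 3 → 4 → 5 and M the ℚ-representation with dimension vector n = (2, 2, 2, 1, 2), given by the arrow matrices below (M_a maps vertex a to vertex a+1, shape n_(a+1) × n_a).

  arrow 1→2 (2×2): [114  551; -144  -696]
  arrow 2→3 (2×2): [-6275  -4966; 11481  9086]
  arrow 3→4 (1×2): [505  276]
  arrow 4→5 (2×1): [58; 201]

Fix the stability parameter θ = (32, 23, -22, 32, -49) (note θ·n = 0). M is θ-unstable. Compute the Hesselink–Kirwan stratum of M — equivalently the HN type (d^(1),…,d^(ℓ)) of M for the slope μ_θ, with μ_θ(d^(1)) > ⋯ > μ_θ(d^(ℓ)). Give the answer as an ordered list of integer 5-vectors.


Barcode: M ≅ I[1,1], I[1,5], I[2,3], I[5,5]. HN layers by μ_θ (4 steps, strictly decreasing):
  μ^(1)=32; μ^(2)=16/5; μ^(3)=1/2; μ^(4)=-49

((1, 0, 0, 0, 0); (1, 1, 1, 1, 1); (0, 1, 1, 0, 0); (0, 0, 0, 0, 1))


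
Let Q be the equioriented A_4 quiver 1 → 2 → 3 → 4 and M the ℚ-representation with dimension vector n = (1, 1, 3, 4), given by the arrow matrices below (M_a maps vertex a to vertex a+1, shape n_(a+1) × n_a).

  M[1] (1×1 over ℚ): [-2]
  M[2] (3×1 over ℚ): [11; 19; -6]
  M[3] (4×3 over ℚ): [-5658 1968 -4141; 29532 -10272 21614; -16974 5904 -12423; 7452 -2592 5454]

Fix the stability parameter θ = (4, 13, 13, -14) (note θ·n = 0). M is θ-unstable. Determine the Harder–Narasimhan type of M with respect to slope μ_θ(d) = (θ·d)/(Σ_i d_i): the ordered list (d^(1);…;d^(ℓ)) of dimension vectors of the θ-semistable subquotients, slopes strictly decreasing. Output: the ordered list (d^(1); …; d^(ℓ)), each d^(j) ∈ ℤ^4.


Barcode: M ≅ I[1,3], I[3,3], I[3,4], I[4,4]^3. HN layers by μ_θ (4 steps, strictly decreasing):
  μ^(1)=13; μ^(2)=4; μ^(3)=-1/2; μ^(4)=-14

((0, 1, 2, 0); (1, 0, 0, 0); (0, 0, 1, 1); (0, 0, 0, 3))


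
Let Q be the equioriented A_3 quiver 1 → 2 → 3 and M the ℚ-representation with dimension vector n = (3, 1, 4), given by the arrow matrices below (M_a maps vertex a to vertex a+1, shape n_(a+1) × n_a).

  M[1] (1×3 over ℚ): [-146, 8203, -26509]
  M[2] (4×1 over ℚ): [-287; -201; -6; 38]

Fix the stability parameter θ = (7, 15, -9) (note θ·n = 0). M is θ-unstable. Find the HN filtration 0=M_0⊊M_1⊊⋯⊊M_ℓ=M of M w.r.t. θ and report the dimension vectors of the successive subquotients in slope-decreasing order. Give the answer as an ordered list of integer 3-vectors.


Via rank(M_{q-1}∘⋯∘M_p): M ≅ I[1,1]^2, I[1,3], I[3,3]^3.
μ_θ-semistable layers: μ^(1)=7; μ^(2)=13/3; μ^(3)=-9

((2, 0, 0); (1, 1, 1); (0, 0, 3))


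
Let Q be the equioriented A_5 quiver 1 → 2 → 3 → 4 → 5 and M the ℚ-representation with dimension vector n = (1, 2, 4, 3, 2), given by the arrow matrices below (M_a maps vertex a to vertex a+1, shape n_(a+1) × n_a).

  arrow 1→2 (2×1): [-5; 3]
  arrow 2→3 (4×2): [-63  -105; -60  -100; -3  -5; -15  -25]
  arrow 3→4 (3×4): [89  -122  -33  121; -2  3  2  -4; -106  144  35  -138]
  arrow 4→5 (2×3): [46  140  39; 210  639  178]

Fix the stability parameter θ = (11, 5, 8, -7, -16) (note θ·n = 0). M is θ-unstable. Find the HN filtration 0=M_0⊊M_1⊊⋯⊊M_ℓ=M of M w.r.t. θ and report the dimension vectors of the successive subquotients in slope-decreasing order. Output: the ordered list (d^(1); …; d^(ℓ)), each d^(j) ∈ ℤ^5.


Barcode: M ≅ I[1,2], I[2,5], I[3,3], I[3,4], I[3,5]. HN layers by μ_θ (4 steps, strictly decreasing):
  μ^(1)=8; μ^(2)=1/2; μ^(3)=-5/2; μ^(4)=-5

((1, 1, 1, 0, 0); (0, 0, 1, 1, 0); (0, 1, 1, 1, 1); (0, 0, 1, 1, 1))


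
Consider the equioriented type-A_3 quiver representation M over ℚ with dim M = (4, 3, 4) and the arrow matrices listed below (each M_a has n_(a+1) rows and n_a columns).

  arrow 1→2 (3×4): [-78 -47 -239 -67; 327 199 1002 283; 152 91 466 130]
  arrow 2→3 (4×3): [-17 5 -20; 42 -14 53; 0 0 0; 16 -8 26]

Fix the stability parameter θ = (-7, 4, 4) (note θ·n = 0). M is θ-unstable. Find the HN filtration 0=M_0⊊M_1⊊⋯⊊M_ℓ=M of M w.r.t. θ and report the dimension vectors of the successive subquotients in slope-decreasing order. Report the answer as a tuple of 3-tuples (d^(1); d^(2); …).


Via rank(M_{q-1}∘⋯∘M_p): M ≅ I[1,1], I[1,2], I[1,3]^2, I[3,3]^2.
μ_θ-semistable layers: μ^(1)=4; μ^(2)=-7

((0, 3, 4); (4, 0, 0))


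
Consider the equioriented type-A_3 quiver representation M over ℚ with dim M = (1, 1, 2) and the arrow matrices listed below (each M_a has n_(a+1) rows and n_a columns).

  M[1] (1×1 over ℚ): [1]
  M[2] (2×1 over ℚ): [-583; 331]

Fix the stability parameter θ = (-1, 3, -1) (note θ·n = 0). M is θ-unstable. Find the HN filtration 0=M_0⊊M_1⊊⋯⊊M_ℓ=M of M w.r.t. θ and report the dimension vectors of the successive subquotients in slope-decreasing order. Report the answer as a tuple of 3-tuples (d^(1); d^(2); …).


Barcode: M ≅ I[1,3], I[3,3]. HN layers by μ_θ (2 steps, strictly decreasing):
  μ^(1)=1; μ^(2)=-1

((0, 1, 1); (1, 0, 1))


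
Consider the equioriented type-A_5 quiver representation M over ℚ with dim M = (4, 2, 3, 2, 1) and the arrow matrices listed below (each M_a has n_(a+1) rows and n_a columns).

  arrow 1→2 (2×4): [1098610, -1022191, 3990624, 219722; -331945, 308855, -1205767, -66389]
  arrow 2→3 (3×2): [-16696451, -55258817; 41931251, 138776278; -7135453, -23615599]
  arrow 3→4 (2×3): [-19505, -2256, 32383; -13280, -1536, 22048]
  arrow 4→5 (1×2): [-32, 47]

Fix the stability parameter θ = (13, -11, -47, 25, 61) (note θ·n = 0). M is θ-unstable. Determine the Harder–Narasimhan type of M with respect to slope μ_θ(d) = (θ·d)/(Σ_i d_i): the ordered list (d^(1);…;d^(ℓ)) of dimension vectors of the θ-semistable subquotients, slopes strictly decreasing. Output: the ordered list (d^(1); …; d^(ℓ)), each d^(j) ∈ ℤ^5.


Via rank(M_{q-1}∘⋯∘M_p): M ≅ I[1,1]^2, I[1,3]^2, I[3,4], I[4,5].
μ_θ-semistable layers: μ^(1)=61; μ^(2)=25; μ^(3)=13; μ^(4)=-15; μ^(5)=-47

((0, 0, 0, 0, 1); (0, 0, 0, 2, 0); (2, 0, 0, 0, 0); (2, 2, 2, 0, 0); (0, 0, 1, 0, 0))


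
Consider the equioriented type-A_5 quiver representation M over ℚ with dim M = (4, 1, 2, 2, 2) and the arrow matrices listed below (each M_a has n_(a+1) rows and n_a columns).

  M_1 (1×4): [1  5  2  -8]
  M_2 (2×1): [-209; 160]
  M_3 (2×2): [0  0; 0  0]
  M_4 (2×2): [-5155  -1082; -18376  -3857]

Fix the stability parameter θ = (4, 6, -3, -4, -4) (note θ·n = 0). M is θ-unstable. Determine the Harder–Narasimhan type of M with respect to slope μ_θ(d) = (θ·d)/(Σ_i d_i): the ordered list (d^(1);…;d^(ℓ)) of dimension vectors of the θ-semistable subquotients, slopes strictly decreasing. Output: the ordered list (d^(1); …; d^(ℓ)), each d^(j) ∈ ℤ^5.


Interval decomposition of M: I[1,1]^3, I[1,3], I[3,3], I[4,5]^2.
HN type (ℓ=4): μ^(1)=4; μ^(2)=7/3; μ^(3)=-3; μ^(4)=-4

((3, 0, 0, 0, 0); (1, 1, 1, 0, 0); (0, 0, 1, 0, 0); (0, 0, 0, 2, 2))


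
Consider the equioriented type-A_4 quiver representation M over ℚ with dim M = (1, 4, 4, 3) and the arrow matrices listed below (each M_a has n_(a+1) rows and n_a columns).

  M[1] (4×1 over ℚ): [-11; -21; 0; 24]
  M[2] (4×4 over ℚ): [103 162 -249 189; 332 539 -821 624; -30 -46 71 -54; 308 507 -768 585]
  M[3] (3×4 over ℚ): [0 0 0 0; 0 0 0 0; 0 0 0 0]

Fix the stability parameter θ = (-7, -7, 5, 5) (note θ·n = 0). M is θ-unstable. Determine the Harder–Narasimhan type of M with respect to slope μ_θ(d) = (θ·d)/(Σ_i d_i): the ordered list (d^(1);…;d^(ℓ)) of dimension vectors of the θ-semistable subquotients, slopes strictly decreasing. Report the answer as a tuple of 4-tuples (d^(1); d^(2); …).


Via rank(M_{q-1}∘⋯∘M_p): M ≅ I[1,3], I[2,3]^3, I[4,4]^3.
μ_θ-semistable layers: μ^(1)=5; μ^(2)=-7

((0, 0, 4, 3); (1, 4, 0, 0))


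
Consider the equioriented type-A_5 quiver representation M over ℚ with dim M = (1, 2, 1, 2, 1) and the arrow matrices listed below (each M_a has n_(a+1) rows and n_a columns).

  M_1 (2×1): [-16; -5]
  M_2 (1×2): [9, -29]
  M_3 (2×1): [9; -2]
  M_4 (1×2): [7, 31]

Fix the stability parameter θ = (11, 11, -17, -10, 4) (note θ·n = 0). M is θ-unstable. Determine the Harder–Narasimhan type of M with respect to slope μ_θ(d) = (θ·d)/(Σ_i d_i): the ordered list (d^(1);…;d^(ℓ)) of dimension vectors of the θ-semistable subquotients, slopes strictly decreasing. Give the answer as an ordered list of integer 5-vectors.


Via rank(M_{q-1}∘⋯∘M_p): M ≅ I[1,5], I[2,2], I[4,4].
μ_θ-semistable layers: μ^(1)=11; μ^(2)=4; μ^(3)=-5/4; μ^(4)=-10

((0, 1, 0, 0, 0); (0, 0, 0, 0, 1); (1, 1, 1, 1, 0); (0, 0, 0, 1, 0))


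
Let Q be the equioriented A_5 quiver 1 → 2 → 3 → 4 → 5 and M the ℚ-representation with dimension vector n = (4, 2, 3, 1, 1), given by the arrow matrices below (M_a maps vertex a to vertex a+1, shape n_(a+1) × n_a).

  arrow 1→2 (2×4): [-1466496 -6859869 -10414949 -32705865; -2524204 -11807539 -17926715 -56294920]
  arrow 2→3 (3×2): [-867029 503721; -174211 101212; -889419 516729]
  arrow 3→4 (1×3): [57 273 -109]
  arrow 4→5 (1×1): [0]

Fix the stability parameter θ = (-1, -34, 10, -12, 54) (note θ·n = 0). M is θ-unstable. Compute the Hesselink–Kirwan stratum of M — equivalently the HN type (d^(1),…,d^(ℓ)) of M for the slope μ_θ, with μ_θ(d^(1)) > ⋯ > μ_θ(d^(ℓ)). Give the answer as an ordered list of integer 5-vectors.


Via rank(M_{q-1}∘⋯∘M_p): M ≅ I[1,1]^2, I[1,3], I[1,4], I[3,3], I[5,5].
μ_θ-semistable layers: μ^(1)=54; μ^(2)=10; μ^(3)=-1; μ^(4)=-35/2

((0, 0, 0, 0, 1); (0, 0, 2, 0, 0); (2, 0, 1, 1, 0); (2, 2, 0, 0, 0))


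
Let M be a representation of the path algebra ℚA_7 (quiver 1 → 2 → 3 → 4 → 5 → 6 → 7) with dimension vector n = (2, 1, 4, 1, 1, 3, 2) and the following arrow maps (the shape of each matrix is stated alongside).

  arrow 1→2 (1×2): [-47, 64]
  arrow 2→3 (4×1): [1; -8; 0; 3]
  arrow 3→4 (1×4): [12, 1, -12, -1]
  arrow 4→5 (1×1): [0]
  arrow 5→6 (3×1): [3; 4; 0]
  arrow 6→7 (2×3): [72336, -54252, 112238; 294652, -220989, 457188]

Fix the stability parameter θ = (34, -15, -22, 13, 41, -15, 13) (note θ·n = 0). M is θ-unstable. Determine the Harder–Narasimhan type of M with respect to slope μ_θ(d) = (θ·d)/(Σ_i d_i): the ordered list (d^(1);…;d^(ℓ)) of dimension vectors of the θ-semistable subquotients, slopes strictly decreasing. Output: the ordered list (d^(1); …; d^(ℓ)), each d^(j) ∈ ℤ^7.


Barcode: M ≅ I[1,1], I[1,4], I[3,3]^3, I[5,6], I[6,7]^2. HN layers by μ_θ (5 steps, strictly decreasing):
  μ^(1)=34; μ^(2)=13; μ^(3)=-1; μ^(4)=-15; μ^(5)=-22

((1, 0, 0, 0, 0, 0, 0); (0, 0, 0, 1, 1, 1, 2); (1, 1, 1, 0, 0, 0, 0); (0, 0, 0, 0, 0, 2, 0); (0, 0, 3, 0, 0, 0, 0))


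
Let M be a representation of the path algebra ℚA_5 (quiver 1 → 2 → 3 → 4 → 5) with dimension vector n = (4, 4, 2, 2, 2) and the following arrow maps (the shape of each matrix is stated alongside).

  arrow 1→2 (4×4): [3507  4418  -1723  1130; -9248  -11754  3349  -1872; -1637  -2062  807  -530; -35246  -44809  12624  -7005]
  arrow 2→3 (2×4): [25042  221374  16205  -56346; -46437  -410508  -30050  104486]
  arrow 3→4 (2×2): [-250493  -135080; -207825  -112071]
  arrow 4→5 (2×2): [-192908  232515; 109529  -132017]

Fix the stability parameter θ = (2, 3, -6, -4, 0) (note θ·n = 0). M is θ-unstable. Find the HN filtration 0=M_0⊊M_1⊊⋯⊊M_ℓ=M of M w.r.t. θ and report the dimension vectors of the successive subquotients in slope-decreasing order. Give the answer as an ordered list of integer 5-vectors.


Interval decomposition of M: I[1,1], I[1,2]^2, I[1,5], I[2,5].
HN type (ℓ=5): μ^(1)=3; μ^(2)=2; μ^(3)=0; μ^(4)=-5/4; μ^(5)=-7/3

((0, 2, 0, 0, 0); (3, 0, 0, 0, 0); (0, 0, 0, 0, 2); (1, 1, 1, 1, 0); (0, 1, 1, 1, 0))


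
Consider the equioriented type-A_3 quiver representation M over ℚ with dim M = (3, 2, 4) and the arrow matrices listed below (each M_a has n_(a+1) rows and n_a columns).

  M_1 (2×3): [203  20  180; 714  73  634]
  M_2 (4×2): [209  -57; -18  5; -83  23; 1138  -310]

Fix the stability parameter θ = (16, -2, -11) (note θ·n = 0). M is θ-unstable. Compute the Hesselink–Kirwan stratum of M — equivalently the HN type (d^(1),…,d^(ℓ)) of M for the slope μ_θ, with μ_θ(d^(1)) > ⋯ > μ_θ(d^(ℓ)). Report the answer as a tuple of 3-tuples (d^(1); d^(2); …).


Via rank(M_{q-1}∘⋯∘M_p): M ≅ I[1,1], I[1,3]^2, I[3,3]^2.
μ_θ-semistable layers: μ^(1)=16; μ^(2)=1; μ^(3)=-11

((1, 0, 0); (2, 2, 2); (0, 0, 2))


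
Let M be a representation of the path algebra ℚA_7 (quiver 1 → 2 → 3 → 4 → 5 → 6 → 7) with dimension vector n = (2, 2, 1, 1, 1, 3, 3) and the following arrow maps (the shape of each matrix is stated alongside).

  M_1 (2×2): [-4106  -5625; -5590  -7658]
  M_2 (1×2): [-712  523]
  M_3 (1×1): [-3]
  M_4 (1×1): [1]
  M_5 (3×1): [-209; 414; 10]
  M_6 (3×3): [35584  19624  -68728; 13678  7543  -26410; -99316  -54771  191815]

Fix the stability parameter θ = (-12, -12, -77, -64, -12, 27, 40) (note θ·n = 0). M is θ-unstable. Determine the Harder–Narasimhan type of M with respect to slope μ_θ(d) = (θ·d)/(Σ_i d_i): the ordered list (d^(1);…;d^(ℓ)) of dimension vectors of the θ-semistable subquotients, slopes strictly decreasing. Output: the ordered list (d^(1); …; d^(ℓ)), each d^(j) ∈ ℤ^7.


Barcode: M ≅ I[1,2], I[1,6], I[6,7]^2, I[7,7]. HN layers by μ_θ (4 steps, strictly decreasing):
  μ^(1)=40; μ^(2)=27; μ^(3)=-12; μ^(4)=-165/4

((0, 0, 0, 0, 0, 0, 3); (0, 0, 0, 0, 0, 3, 0); (1, 1, 0, 0, 1, 0, 0); (1, 1, 1, 1, 0, 0, 0))


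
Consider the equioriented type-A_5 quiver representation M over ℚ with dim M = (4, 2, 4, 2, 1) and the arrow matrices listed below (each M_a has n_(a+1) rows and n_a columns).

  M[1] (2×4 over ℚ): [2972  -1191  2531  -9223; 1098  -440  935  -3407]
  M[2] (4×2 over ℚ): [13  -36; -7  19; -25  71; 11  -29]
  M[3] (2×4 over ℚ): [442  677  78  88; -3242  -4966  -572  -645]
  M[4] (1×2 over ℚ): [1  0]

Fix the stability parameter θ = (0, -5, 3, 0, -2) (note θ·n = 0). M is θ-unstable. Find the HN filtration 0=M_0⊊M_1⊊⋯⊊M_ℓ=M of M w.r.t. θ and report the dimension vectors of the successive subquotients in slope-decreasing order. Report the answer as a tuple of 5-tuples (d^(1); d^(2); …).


Barcode: M ≅ I[1,1]^2, I[1,4], I[1,5], I[3,3]^2. HN layers by μ_θ (5 steps, strictly decreasing):
  μ^(1)=3; μ^(2)=3/2; μ^(3)=1/3; μ^(4)=0; μ^(5)=-5/2

((0, 0, 2, 0, 0); (0, 0, 1, 1, 0); (0, 0, 1, 1, 1); (2, 0, 0, 0, 0); (2, 2, 0, 0, 0))


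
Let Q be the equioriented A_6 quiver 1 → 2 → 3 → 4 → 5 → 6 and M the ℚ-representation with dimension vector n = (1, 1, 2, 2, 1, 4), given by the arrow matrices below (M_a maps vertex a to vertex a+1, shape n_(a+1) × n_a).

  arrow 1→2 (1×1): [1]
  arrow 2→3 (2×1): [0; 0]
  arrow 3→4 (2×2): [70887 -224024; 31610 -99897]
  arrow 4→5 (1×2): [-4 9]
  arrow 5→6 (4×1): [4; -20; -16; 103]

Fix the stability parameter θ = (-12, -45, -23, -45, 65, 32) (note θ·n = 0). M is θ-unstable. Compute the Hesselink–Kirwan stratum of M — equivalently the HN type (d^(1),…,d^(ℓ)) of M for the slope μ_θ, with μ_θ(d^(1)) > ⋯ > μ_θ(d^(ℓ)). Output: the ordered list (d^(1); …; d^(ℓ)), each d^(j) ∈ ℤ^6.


Barcode: M ≅ I[1,2], I[3,4], I[3,6], I[6,6]^3. HN layers by μ_θ (4 steps, strictly decreasing):
  μ^(1)=97/2; μ^(2)=32; μ^(3)=-57/2; μ^(4)=-34

((0, 0, 0, 0, 1, 1); (0, 0, 0, 0, 0, 3); (1, 1, 0, 0, 0, 0); (0, 0, 2, 2, 0, 0))


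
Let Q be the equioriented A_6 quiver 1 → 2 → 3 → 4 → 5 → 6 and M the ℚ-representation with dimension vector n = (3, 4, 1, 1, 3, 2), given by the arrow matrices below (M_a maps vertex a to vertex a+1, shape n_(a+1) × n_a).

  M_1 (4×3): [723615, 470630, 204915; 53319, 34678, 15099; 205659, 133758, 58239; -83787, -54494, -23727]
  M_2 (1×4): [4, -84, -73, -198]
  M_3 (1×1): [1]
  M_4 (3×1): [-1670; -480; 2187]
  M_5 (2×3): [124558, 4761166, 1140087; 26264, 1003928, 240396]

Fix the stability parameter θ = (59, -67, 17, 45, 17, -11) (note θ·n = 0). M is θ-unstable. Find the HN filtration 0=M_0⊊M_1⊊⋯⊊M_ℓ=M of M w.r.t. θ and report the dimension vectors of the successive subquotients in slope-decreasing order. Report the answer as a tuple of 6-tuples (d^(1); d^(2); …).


Interval decomposition of M: I[1,1]^2, I[1,6], I[2,2]^3, I[5,5]^2, I[6,6].
HN type (ℓ=5): μ^(1)=59; μ^(2)=17; μ^(3)=-4; μ^(4)=-11; μ^(5)=-67

((2, 0, 0, 0, 0, 0); (0, 0, 1, 1, 3, 1); (1, 1, 0, 0, 0, 0); (0, 0, 0, 0, 0, 1); (0, 3, 0, 0, 0, 0))


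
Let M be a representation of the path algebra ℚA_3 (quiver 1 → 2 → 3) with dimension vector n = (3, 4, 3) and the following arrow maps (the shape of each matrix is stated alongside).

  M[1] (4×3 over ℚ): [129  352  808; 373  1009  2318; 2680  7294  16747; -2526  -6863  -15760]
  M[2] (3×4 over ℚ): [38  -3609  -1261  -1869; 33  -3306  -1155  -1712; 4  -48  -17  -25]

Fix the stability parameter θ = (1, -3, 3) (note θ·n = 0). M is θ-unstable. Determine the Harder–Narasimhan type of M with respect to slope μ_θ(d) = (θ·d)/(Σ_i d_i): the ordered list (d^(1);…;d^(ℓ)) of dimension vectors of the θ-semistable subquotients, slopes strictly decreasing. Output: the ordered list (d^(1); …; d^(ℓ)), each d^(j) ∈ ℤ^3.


Via rank(M_{q-1}∘⋯∘M_p): M ≅ I[1,2], I[1,3]^2, I[2,3].
μ_θ-semistable layers: μ^(1)=3; μ^(2)=-1; μ^(3)=-3

((0, 0, 3); (3, 3, 0); (0, 1, 0))


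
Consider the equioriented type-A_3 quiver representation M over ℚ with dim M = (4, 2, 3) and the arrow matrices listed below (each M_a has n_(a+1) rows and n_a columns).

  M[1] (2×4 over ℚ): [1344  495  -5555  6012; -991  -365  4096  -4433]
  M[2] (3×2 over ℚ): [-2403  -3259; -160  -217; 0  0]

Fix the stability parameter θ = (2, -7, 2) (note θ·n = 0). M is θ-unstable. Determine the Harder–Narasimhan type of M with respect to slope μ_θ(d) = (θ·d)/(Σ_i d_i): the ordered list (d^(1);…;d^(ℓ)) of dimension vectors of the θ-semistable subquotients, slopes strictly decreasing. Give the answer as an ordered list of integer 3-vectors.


Barcode: M ≅ I[1,1]^2, I[1,3]^2, I[3,3]. HN layers by μ_θ (2 steps, strictly decreasing):
  μ^(1)=2; μ^(2)=-5/2

((2, 0, 3); (2, 2, 0))


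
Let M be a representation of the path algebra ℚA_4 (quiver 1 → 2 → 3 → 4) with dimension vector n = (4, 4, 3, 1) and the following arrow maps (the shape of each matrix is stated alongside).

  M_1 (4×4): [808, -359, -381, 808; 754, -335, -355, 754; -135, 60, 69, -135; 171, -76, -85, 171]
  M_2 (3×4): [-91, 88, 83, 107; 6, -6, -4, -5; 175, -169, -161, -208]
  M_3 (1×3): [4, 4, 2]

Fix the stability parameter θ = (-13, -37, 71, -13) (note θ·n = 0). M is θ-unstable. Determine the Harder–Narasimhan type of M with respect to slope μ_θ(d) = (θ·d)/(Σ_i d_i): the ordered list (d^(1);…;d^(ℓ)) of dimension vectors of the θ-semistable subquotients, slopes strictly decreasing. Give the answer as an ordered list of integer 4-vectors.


Via rank(M_{q-1}∘⋯∘M_p): M ≅ I[1,1], I[1,3]^2, I[1,4], I[2,2].
μ_θ-semistable layers: μ^(1)=71; μ^(2)=29; μ^(3)=-13; μ^(4)=-25; μ^(5)=-37

((0, 0, 2, 0); (0, 0, 1, 1); (1, 0, 0, 0); (3, 3, 0, 0); (0, 1, 0, 0))
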